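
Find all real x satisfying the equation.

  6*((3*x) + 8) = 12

Step 1. [6*((3*x) + 8) = 12] 6 out front; divide by 6 ⇒ div: (3*x) + 8 = 2.
Step 2. [(3*x) + 8 = 2] the outer +8 inverts by subtracting 8 ⇒ sub: 3*x = -6.
Step 3. [3*x = -6] leading coefficient 3: divide by 3. So div: x = -2.

Answer: x ∈ {-2}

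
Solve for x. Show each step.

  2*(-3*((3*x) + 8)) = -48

Step 1. [2*(-3*((3*x) + 8)) = -48] leading coefficient 2: divide by 2 ⇒ div: -3*((3*x) + 8) = -24.
Step 2. [-3*((3*x) + 8) = -24] divide by the outer -3 ⇒ div: (3*x) + 8 = 8.
Step 3. [(3*x) + 8 = 8] peel the +8: subtract 8 from each side ⇒ sub: 3*x = 0.
Step 4. [3*x = 0] 3 out front; divide by 3. So div: x = 0.

Answer: x ∈ {0}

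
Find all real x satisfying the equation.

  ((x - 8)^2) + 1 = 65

Step 1. [((x - 8)^2) + 1 = 65] peel the +1: subtract 1 from each side. So sub: (x - 8)^2 = 64.
Step 2. [(x - 8)^2 = 64] LHS squared, RHS 64 ≥ 0: apply √ (±), so sqrt: x - 8 = 8 or -8.
Step 3. [x - 8 = 8 or -8] the outer -8 inverts by adding 8 ⇒ sub: x = 16 or 0.

Answer: x ∈ {0, 16}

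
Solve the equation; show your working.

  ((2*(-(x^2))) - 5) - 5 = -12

Step 1. [((2*(-(x^2))) - 5) - 5 = -12] add 5: x sits inside (… - 5) ⇒ sub: (2*(-(x^2))) - 5 = -7.
Step 2. [(2*(-(x^2))) - 5 = -7] the outer -5 inverts by adding 5. So sub: 2*(-(x^2)) = -2.
Step 3. [2*(-(x^2)) = -2] LHS = 2·(…); ÷2 both sides. So div: -(x^2) = -1.
Step 4. [-(x^2) = -1] leading − — multiply by −1, so neg: x^2 = 1.
Step 5. [x^2 = 1] √ both sides: 1 ≥ 0 gives two branches ⇒ sqrt: x = 1 or -1.

Answer: x ∈ {-1, 1}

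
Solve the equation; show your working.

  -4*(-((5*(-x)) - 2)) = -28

Step 1. [-4*(-((5*(-x)) - 2)) = -28] leading coefficient -4: divide by -4 ⇒ div: -((5*(-x)) - 2) = 7.
Step 2. [-((5*(-x)) - 2) = 7] flip signs both sides, so neg: (5*(-x)) - 2 = -7.
Step 3. [(5*(-x)) - 2 = -7] 2 comes off first (add 2), so sub: 5*(-x) = -5.
Step 4. [5*(-x) = -5] LHS = 5·(…); ÷5 both sides. So div: -x = -1.
Step 5. [-x = -1] flip signs both sides. So neg: x = 1.

Answer: x ∈ {1}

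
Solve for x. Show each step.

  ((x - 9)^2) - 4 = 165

Step 1. [((x - 9)^2) - 4 = 165] 4 comes off first (add 4) ⇒ sub: (x - 9)^2 = 169.
Step 2. [(x - 9)^2 = 169] 169 ≥ 0, LHS is (·)² — take ±√ ⇒ sqrt: x - 9 = 13 or -13.
Step 3. [x - 9 = 13 or -13] 9 comes off first (add 9) ⇒ sub: x = 22 or -4.

Answer: x ∈ {-4, 22}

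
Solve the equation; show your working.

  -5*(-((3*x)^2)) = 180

Step 1. [-5*(-((3*x)^2)) = 180] -5 out front; divide by -5. So div: -((3*x)^2) = -36.
Step 2. [-((3*x)^2) = -36] flip signs both sides ⇒ neg: (3*x)^2 = 36.
Step 3. [(3*x)^2 = 36] LHS squared, RHS 36 ≥ 0: apply √ (±). So sqrt: 3*x = 6 or -6.
Step 4. [3*x = 6 or -6] 3 out front; divide by 3, so div: x = 2 or -2.

Answer: x ∈ {-2, 2}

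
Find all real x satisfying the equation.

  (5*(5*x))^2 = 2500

Step 1. [(5*(5*x))^2 = 2500] √ both sides: 2500 ≥ 0 gives two branches ⇒ sqrt: 5*(5*x) = 50 or -50.
Step 2. [5*(5*x) = 50 or -50] divide by the outer 5 ⇒ div: 5*x = 10 or -10.
Step 3. [5*x = 10 or -10] LHS = 5·(…); ÷5 both sides. So div: x = 2 or -2.

Answer: x ∈ {-2, 2}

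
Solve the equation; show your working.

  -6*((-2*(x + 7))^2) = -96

Step 1. [-6*((-2*(x + 7))^2) = -96] -6 out front; divide by -6 ⇒ div: (-2*(x + 7))^2 = 16.
Step 2. [(-2*(x + 7))^2 = 16] 16 ≥ 0, LHS is (·)² — take ±√, so sqrt: -2*(x + 7) = 4 or -4.
Step 3. [-2*(x + 7) = 4 or -4] divide by the outer -2. So div: x + 7 = -2 or 2.
Step 4. [x + 7 = -2 or 2] 7 comes off first (subtract 7) ⇒ sub: x = -9 or -5.

Answer: x ∈ {-9, -5}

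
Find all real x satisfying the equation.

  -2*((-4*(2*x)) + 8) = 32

Step 1. [-2*((-4*(2*x)) + 8) = 32] -2·(inner) — divide through by -2 ⇒ div: (-4*(2*x)) + 8 = -16.
Step 2. [(-4*(2*x)) + 8 = -16] subtract 8: x sits inside (… + 8), so sub: -4*(2*x) = -24.
Step 3. [-4*(2*x) = -24] divide by the outer -4 ⇒ div: 2*x = 6.
Step 4. [2*x = 6] 2 out front; divide by 2 ⇒ div: x = 3.

Answer: x ∈ {3}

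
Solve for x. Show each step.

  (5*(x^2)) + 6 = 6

Step 1. [(5*(x^2)) + 6 = 6] subtract 6: x sits inside (… + 6), so sub: 5*(x^2) = 0.
Step 2. [5*(x^2) = 0] divide by the outer 5, so div: x^2 = 0.
Step 3. [x^2 = 0] LHS squared, RHS 0 ≥ 0: apply √ (±). So sqrt: x = 0.

Answer: x ∈ {0}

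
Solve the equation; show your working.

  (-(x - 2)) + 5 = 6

Step 1. [(-(x - 2)) + 5 = 6] subtract 5: x sits inside (… + 5), so sub: -(x - 2) = 1.
Step 2. [-(x - 2) = 1] LHS negated; negate both sides. So neg: x - 2 = -1.
Step 3. [x - 2 = -1] the outer -2 inverts by adding 2 ⇒ sub: x = 1.

Answer: x ∈ {1}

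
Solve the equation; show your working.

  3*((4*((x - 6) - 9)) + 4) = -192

Step 1. [3*((4*((x - 6) - 9)) + 4) = -192] leading coefficient 3: divide by 3. So div: (4*((x - 6) - 9)) + 4 = -64.
Step 2. [(4*((x - 6) - 9)) + 4 = -64] the outer +4 inverts by subtracting 4, so sub: 4*((x - 6) - 9) = -68.
Step 3. [4*((x - 6) - 9) = -68] LHS = 4·(…); ÷4 both sides. So div: (x - 6) - 9 = -17.
Step 4. [(x - 6) - 9 = -17] 9 comes off first (add 9), so sub: x - 6 = -8.
Step 5. [x - 6 = -8] peel the -6: add 6 from each side ⇒ sub: x = -2.

Answer: x ∈ {-2}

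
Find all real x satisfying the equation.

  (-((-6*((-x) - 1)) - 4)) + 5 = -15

Step 1. [(-((-6*((-x) - 1)) - 4)) + 5 = -15] the outer +5 inverts by subtracting 5 ⇒ sub: -((-6*((-x) - 1)) - 4) = -20.
Step 2. [-((-6*((-x) - 1)) - 4) = -20] leading − — multiply by −1 ⇒ neg: (-6*((-x) - 1)) - 4 = 20.
Step 3. [(-6*((-x) - 1)) - 4 = 20] add 4: x sits inside (… - 4), so sub: -6*((-x) - 1) = 24.
Step 4. [-6*((-x) - 1) = 24] LHS = -6·(…); ÷-6 both sides, so div: (-x) - 1 = -4.
Step 5. [(-x) - 1 = -4] peel the -1: add 1 from each side, so sub: -x = -3.
Step 6. [-x = -3] leading − — multiply by −1 ⇒ neg: x = 3.

Answer: x ∈ {3}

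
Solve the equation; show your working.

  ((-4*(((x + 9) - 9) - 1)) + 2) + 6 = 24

Step 1. [((-4*(((x + 9) - 9) - 1)) + 2) + 6 = 24] 6 comes off first (subtract 6), so sub: (-4*(((x + 9) - 9) - 1)) + 2 = 18.
Step 2. [(-4*(((x + 9) - 9) - 1)) + 2 = 18] +2 is outermost — subtract 2 both sides ⇒ sub: -4*(((x + 9) - 9) - 1) = 16.
Step 3. [-4*(((x + 9) - 9) - 1) = 16] leading coefficient -4: divide by -4. So div: ((x + 9) - 9) - 1 = -4.
Step 4. [((x + 9) - 9) - 1 = -4] add 1: x sits inside (… - 1), so sub: (x + 9) - 9 = -3.
Step 5. [(x + 9) - 9 = -3] add 9: x sits inside (… - 9). So sub: x + 9 = 6.
Step 6. [x + 9 = 6] the outer +9 inverts by subtracting 9. So sub: x = -3.

Answer: x ∈ {-3}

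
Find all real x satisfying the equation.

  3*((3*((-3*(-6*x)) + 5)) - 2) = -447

Step 1. [3*((3*((-3*(-6*x)) + 5)) - 2) = -447] 3 out front; divide by 3 ⇒ div: (3*((-3*(-6*x)) + 5)) - 2 = -149.
Step 2. [(3*((-3*(-6*x)) + 5)) - 2 = -149] -2 is outermost — add 2 both sides. So sub: 3*((-3*(-6*x)) + 5) = -147.
Step 3. [3*((-3*(-6*x)) + 5) = -147] leading coefficient 3: divide by 3, so div: (-3*(-6*x)) + 5 = -49.
Step 4. [(-3*(-6*x)) + 5 = -49] +5 is outermost — subtract 5 both sides, so sub: -3*(-6*x) = -54.
Step 5. [-3*(-6*x) = -54] -3 out front; divide by -3 ⇒ div: -6*x = 18.
Step 6. [-6*x = 18] leading coefficient -6: divide by -6 ⇒ div: x = -3.

Answer: x ∈ {-3}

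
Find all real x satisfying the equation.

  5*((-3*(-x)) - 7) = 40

Step 1. [5*((-3*(-x)) - 7) = 40] LHS = 5·(…); ÷5 both sides. So div: (-3*(-x)) - 7 = 8.
Step 2. [(-3*(-x)) - 7 = 8] add 7: x sits inside (… - 7), so sub: -3*(-x) = 15.
Step 3. [-3*(-x) = 15] LHS = -3·(…); ÷-3 both sides, so div: -x = -5.
Step 4. [-x = -5] LHS negated; negate both sides, so neg: x = 5.

Answer: x ∈ {5}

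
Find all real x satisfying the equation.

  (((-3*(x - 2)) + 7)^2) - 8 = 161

Step 1. [(((-3*(x - 2)) + 7)^2) - 8 = 161] add 8: x sits inside (… - 8). So sub: ((-3*(x - 2)) + 7)^2 = 169.
Step 2. [((-3*(x - 2)) + 7)^2 = 169] √ both sides: 169 ≥ 0 gives two branches. So sqrt: (-3*(x - 2)) + 7 = 13 or -13.
Step 3. [(-3*(x - 2)) + 7 = 13 or -13] subtract 7: x sits inside (… + 7). So sub: -3*(x - 2) = 6 or -20.
Step 4. [-3*(x - 2) = 6 or -20] divide by the outer -3. So div: x - 2 = -2 or 20/3.
Step 5. [x - 2 = -2 or 20/3] 2 comes off first (add 2). So sub: x = 0 or 26/3.

Answer: x ∈ {0, 26/3}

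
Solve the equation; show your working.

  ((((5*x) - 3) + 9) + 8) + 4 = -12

Step 1. [((((5*x) - 3) + 9) + 8) + 4 = -12] 4 comes off first (subtract 4). So sub: (((5*x) - 3) + 9) + 8 = -16.
Step 2. [(((5*x) - 3) + 9) + 8 = -16] peel the +8: subtract 8 from each side ⇒ sub: ((5*x) - 3) + 9 = -24.
Step 3. [((5*x) - 3) + 9 = -24] the outer +9 inverts by subtracting 9. So sub: (5*x) - 3 = -33.
Step 4. [(5*x) - 3 = -33] peel the -3: add 3 from each side ⇒ sub: 5*x = -30.
Step 5. [5*x = -30] 5 out front; divide by 5. So div: x = -6.

Answer: x ∈ {-6}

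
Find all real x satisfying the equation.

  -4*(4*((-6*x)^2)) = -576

Step 1. [-4*(4*((-6*x)^2)) = -576] -4 out front; divide by -4 ⇒ div: 4*((-6*x)^2) = 144.
Step 2. [4*((-6*x)^2) = 144] 4 out front; divide by 4, so div: (-6*x)^2 = 36.
Step 3. [(-6*x)^2 = 36] LHS squared, RHS 36 ≥ 0: apply √ (±), so sqrt: -6*x = 6 or -6.
Step 4. [-6*x = 6 or -6] LHS = -6·(…); ÷-6 both sides, so div: x = -1 or 1.

Answer: x ∈ {-1, 1}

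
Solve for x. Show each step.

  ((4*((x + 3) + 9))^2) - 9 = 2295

Step 1. [((4*((x + 3) + 9))^2) - 9 = 2295] 9 comes off first (add 9) ⇒ sub: (4*((x + 3) + 9))^2 = 2304.
Step 2. [(4*((x + 3) + 9))^2 = 2304] √ both sides: 2304 ≥ 0 gives two branches ⇒ sqrt: 4*((x + 3) + 9) = 48 or -48.
Step 3. [4*((x + 3) + 9) = 48 or -48] leading coefficient 4: divide by 4 ⇒ div: (x + 3) + 9 = 12 or -12.
Step 4. [(x + 3) + 9 = 12 or -12] +9 is outermost — subtract 9 both sides ⇒ sub: x + 3 = 3 or -21.
Step 5. [x + 3 = 3 or -21] +3 is outermost — subtract 3 both sides ⇒ sub: x = 0 or -24.

Answer: x ∈ {-24, 0}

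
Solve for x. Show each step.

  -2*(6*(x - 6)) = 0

Step 1. [-2*(6*(x - 6)) = 0] LHS = -2·(…); ÷-2 both sides, so div: 6*(x - 6) = 0.
Step 2. [6*(x - 6) = 0] LHS = 6·(…); ÷6 both sides. So div: x - 6 = 0.
Step 3. [x - 6 = 0] peel the -6: add 6 from each side, so sub: x = 6.

Answer: x ∈ {6}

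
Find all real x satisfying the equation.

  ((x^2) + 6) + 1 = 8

Step 1. [((x^2) + 6) + 1 = 8] peel the +1: subtract 1 from each side. So sub: (x^2) + 6 = 7.
Step 2. [(x^2) + 6 = 7] +6 is outermost — subtract 6 both sides ⇒ sub: x^2 = 1.
Step 3. [x^2 = 1] √ both sides: 1 ≥ 0 gives two branches. So sqrt: x = 1 or -1.

Answer: x ∈ {-1, 1}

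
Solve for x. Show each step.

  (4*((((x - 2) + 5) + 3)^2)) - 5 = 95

Step 1. [(4*((((x - 2) + 5) + 3)^2)) - 5 = 95] peel the -5: add 5 from each side ⇒ sub: 4*((((x - 2) + 5) + 3)^2) = 100.
Step 2. [4*((((x - 2) + 5) + 3)^2) = 100] 4 out front; divide by 4. So div: (((x - 2) + 5) + 3)^2 = 25.
Step 3. [(((x - 2) + 5) + 3)^2 = 25] √ both sides: 25 ≥ 0 gives two branches, so sqrt: ((x - 2) + 5) + 3 = 5 or -5.
Step 4. [((x - 2) + 5) + 3 = 5 or -5] subtract 3: x sits inside (… + 3), so sub: (x - 2) + 5 = 2 or -8.
Step 5. [(x - 2) + 5 = 2 or -8] 5 comes off first (subtract 5), so sub: x - 2 = -3 or -13.
Step 6. [x - 2 = -3 or -13] the outer -2 inverts by adding 2, so sub: x = -1 or -11.

Answer: x ∈ {-11, -1}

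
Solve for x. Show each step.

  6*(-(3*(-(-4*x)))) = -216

Step 1. [6*(-(3*(-(-4*x)))) = -216] 6·(inner) — divide through by 6, so div: -(3*(-(-4*x))) = -36.
Step 2. [-(3*(-(-4*x))) = -36] LHS negated; negate both sides, so neg: 3*(-(-4*x)) = 36.
Step 3. [3*(-(-4*x)) = 36] 3 out front; divide by 3, so div: -(-4*x) = 12.
Step 4. [-(-4*x) = 12] leading − — multiply by −1 ⇒ neg: -4*x = -12.
Step 5. [-4*x = -12] leading coefficient -4: divide by -4 ⇒ div: x = 3.

Answer: x ∈ {3}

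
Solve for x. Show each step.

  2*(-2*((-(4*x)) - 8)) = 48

Step 1. [2*(-2*((-(4*x)) - 8)) = 48] divide by the outer 2 ⇒ div: -2*((-(4*x)) - 8) = 24.
Step 2. [-2*((-(4*x)) - 8) = 24] leading coefficient -2: divide by -2. So div: (-(4*x)) - 8 = -12.
Step 3. [(-(4*x)) - 8 = -12] -8 is outermost — add 8 both sides, so sub: -(4*x) = -4.
Step 4. [-(4*x) = -4] leading − — multiply by −1 ⇒ neg: 4*x = 4.
Step 5. [4*x = 4] divide by the outer 4 ⇒ div: x = 1.

Answer: x ∈ {1}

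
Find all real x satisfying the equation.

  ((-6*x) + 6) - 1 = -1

Step 1. [((-6*x) + 6) - 1 = -1] peel the -1: add 1 from each side. So sub: (-6*x) + 6 = 0.
Step 2. [(-6*x) + 6 = 0] -6 | LHS and -6 | 0: pull -6 out, so factor: x - 1 = 0.
Step 3. [x - 1 = 0] the outer -1 inverts by adding 1, so sub: x = 1.

Answer: x ∈ {1}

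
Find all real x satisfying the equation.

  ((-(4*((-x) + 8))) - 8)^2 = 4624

Step 1. [((-(4*((-x) + 8))) - 8)^2 = 4624] 4624 ≥ 0, LHS is (·)² — take ±√, so sqrt: (-(4*((-x) + 8))) - 8 = 68 or -68.
Step 2. [(-(4*((-x) + 8))) - 8 = 68 or -68] peel the -8: add 8 from each side, so sub: -(4*((-x) + 8)) = 76 or -60.
Step 3. [-(4*((-x) + 8)) = 76 or -60] LHS negated; negate both sides ⇒ neg: 4*((-x) + 8) = -76 or 60.
Step 4. [4*((-x) + 8) = -76 or 60] divide by the outer 4. So div: (-x) + 8 = -19 or 15.
Step 5. [(-x) + 8 = -19 or 15] the outer +8 inverts by subtracting 8. So sub: -x = -27 or 7.
Step 6. [-x = -27 or 7] LHS negated; negate both sides ⇒ neg: x = 27 or -7.

Answer: x ∈ {-7, 27}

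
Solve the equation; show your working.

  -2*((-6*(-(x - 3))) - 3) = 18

Step 1. [-2*((-6*(-(x - 3))) - 3) = 18] -2·(inner) — divide through by -2 ⇒ div: (-6*(-(x - 3))) - 3 = -9.
Step 2. [(-6*(-(x - 3))) - 3 = -9] the outer -3 inverts by adding 3. So sub: -6*(-(x - 3)) = -6.
Step 3. [-6*(-(x - 3)) = -6] leading coefficient -6: divide by -6. So div: -(x - 3) = 1.
Step 4. [-(x - 3) = 1] flip signs both sides, so neg: x - 3 = -1.
Step 5. [x - 3 = -1] -3 is outermost — add 3 both sides, so sub: x = 2.

Answer: x ∈ {2}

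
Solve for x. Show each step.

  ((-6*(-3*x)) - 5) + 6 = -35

Step 1. [((-6*(-3*x)) - 5) + 6 = -35] 6 comes off first (subtract 6), so sub: (-6*(-3*x)) - 5 = -41.
Step 2. [(-6*(-3*x)) - 5 = -41] peel the -5: add 5 from each side, so sub: -6*(-3*x) = -36.
Step 3. [-6*(-3*x) = -36] divide by the outer -6 ⇒ div: -3*x = 6.
Step 4. [-3*x = 6] divide by the outer -3, so div: x = -2.

Answer: x ∈ {-2}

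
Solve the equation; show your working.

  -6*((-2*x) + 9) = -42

Step 1. [-6*((-2*x) + 9) = -42] divide by the outer -6 ⇒ div: (-2*x) + 9 = 7.
Step 2. [(-2*x) + 9 = 7] the outer +9 inverts by subtracting 9. So sub: -2*x = -2.
Step 3. [-2*x = -2] divide by the outer -2. So div: x = 1.

Answer: x ∈ {1}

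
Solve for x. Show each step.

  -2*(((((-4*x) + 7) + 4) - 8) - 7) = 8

Step 1. [-2*(((((-4*x) + 7) + 4) - 8) - 7) = 8] LHS = -2·(…); ÷-2 both sides ⇒ div: ((((-4*x) + 7) + 4) - 8) - 7 = -4.
Step 2. [((((-4*x) + 7) + 4) - 8) - 7 = -4] -7 is outermost — add 7 both sides ⇒ sub: (((-4*x) + 7) + 4) - 8 = 3.
Step 3. [(((-4*x) + 7) + 4) - 8 = 3] peel the -8: add 8 from each side, so sub: ((-4*x) + 7) + 4 = 11.
Step 4. [((-4*x) + 7) + 4 = 11] subtract 4: x sits inside (… + 4) ⇒ sub: (-4*x) + 7 = 7.
Step 5. [(-4*x) + 7 = 7] 7 comes off first (subtract 7), so sub: -4*x = 0.
Step 6. [-4*x = 0] -4 out front; divide by -4. So div: x = 0.

Answer: x ∈ {0}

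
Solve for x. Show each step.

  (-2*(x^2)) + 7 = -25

Step 1. [(-2*(x^2)) + 7 = -25] peel the +7: subtract 7 from each side. So sub: -2*(x^2) = -32.
Step 2. [-2*(x^2) = -32] -2·(inner) — divide through by -2. So div: x^2 = 16.
Step 3. [x^2 = 16] √ both sides: 16 ≥ 0 gives two branches, so sqrt: x = 4 or -4.

Answer: x ∈ {-4, 4}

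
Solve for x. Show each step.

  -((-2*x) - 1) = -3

Step 1. [-((-2*x) - 1) = -3] LHS negated; negate both sides, so neg: (-2*x) - 1 = 3.
Step 2. [(-2*x) - 1 = 3] the outer -1 inverts by adding 1 ⇒ sub: -2*x = 4.
Step 3. [-2*x = 4] -2·(inner) — divide through by -2 ⇒ div: x = -2.

Answer: x ∈ {-2}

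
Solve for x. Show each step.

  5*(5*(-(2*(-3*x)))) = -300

Step 1. [5*(5*(-(2*(-3*x)))) = -300] 5·(inner) — divide through by 5. So div: 5*(-(2*(-3*x))) = -60.
Step 2. [5*(-(2*(-3*x))) = -60] 5 out front; divide by 5, so div: -(2*(-3*x)) = -12.
Step 3. [-(2*(-3*x)) = -12] leading − — multiply by −1. So neg: 2*(-3*x) = 12.
Step 4. [2*(-3*x) = 12] leading coefficient 2: divide by 2, so div: -3*x = 6.
Step 5. [-3*x = 6] divide by the outer -3. So div: x = -2.

Answer: x ∈ {-2}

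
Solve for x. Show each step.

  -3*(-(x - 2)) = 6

Step 1. [-3*(-(x - 2)) = 6] -3 out front; divide by -3. So div: -(x - 2) = -2.
Step 2. [-(x - 2) = -2] leading − — multiply by −1. So neg: x - 2 = 2.
Step 3. [x - 2 = 2] -2 is outermost — add 2 both sides. So sub: x = 4.

Answer: x ∈ {4}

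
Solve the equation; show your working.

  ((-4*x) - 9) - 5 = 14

Step 1. [((-4*x) - 9) - 5 = 14] add 5: x sits inside (… - 5). So sub: (-4*x) - 9 = 19.
Step 2. [(-4*x) - 9 = 19] add 9: x sits inside (… - 9), so sub: -4*x = 28.
Step 3. [-4*x = 28] divide by the outer -4, so div: x = -7.

Answer: x ∈ {-7}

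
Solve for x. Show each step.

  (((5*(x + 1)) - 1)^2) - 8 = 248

Step 1. [(((5*(x + 1)) - 1)^2) - 8 = 248] the outer -8 inverts by adding 8. So sub: ((5*(x + 1)) - 1)^2 = 256.
Step 2. [((5*(x + 1)) - 1)^2 = 256] √ both sides: 256 ≥ 0 gives two branches. So sqrt: (5*(x + 1)) - 1 = 16 or -16.
Step 3. [(5*(x + 1)) - 1 = 16 or -16] peel the -1: add 1 from each side, so sub: 5*(x + 1) = 17 or -15.
Step 4. [5*(x + 1) = 17 or -15] divide by the outer 5 ⇒ div: x + 1 = 17/5 or -3.
Step 5. [x + 1 = 17/5 or -3] +1 is outermost — subtract 1 both sides. So sub: x = 12/5 or -4.

Answer: x ∈ {-4, 12/5}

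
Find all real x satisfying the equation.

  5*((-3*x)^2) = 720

Step 1. [5*((-3*x)^2) = 720] 5·(inner) — divide through by 5 ⇒ div: (-3*x)^2 = 144.
Step 2. [(-3*x)^2 = 144] 144 ≥ 0, LHS is (·)² — take ±√, so sqrt: -3*x = 12 or -12.
Step 3. [-3*x = 12 or -12] -3 out front; divide by -3. So div: x = -4 or 4.

Answer: x ∈ {-4, 4}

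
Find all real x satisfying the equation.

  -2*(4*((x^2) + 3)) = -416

Step 1. [-2*(4*((x^2) + 3)) = -416] LHS = -2·(…); ÷-2 both sides ⇒ div: 4*((x^2) + 3) = 208.
Step 2. [4*((x^2) + 3) = 208] LHS = 4·(…); ÷4 both sides. So div: (x^2) + 3 = 52.
Step 3. [(x^2) + 3 = 52] the outer +3 inverts by subtracting 3 ⇒ sub: x^2 = 49.
Step 4. [x^2 = 49] LHS squared, RHS 49 ≥ 0: apply √ (±) ⇒ sqrt: x = 7 or -7.

Answer: x ∈ {-7, 7}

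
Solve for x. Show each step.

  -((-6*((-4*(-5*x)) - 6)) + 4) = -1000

Step 1. [-((-6*((-4*(-5*x)) - 6)) + 4) = -1000] LHS negated; negate both sides, so neg: (-6*((-4*(-5*x)) - 6)) + 4 = 1000.
Step 2. [(-6*((-4*(-5*x)) - 6)) + 4 = 1000] 4 comes off first (subtract 4) ⇒ sub: -6*((-4*(-5*x)) - 6) = 996.
Step 3. [-6*((-4*(-5*x)) - 6) = 996] LHS = -6·(…); ÷-6 both sides. So div: (-4*(-5*x)) - 6 = -166.
Step 4. [(-4*(-5*x)) - 6 = -166] 6 comes off first (add 6) ⇒ sub: -4*(-5*x) = -160.
Step 5. [-4*(-5*x) = -160] -4·(inner) — divide through by -4. So div: -5*x = 40.
Step 6. [-5*x = 40] LHS = -5·(…); ÷-5 both sides ⇒ div: x = -8.

Answer: x ∈ {-8}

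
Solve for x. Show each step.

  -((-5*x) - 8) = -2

Step 1. [-((-5*x) - 8) = -2] LHS negated; negate both sides, so neg: (-5*x) - 8 = 2.
Step 2. [(-5*x) - 8 = 2] the outer -8 inverts by adding 8. So sub: -5*x = 10.
Step 3. [-5*x = 10] -5 out front; divide by -5. So div: x = -2.

Answer: x ∈ {-2}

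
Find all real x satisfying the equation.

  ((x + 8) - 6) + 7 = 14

Step 1. [((x + 8) - 6) + 7 = 14] 7 comes off first (subtract 7). So sub: (x + 8) - 6 = 7.
Step 2. [(x + 8) - 6 = 7] add 6: x sits inside (… - 6) ⇒ sub: x + 8 = 13.
Step 3. [x + 8 = 13] +8 is outermost — subtract 8 both sides. So sub: x = 5.

Answer: x ∈ {5}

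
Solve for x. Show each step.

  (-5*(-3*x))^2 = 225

Step 1. [(-5*(-3*x))^2 = 225] 225 ≥ 0, LHS is (·)² — take ±√ ⇒ sqrt: -5*(-3*x) = 15 or -15.
Step 2. [-5*(-3*x) = 15 or -15] -5 out front; divide by -5, so div: -3*x = -3 or 3.
Step 3. [-3*x = -3 or 3] -3 out front; divide by -3 ⇒ div: x = 1 or -1.

Answer: x ∈ {-1, 1}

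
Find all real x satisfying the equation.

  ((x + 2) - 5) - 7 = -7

Step 1. [((x + 2) - 5) - 7 = -7] the outer -7 inverts by adding 7 ⇒ sub: (x + 2) - 5 = 0.
Step 2. [(x + 2) - 5 = 0] peel the -5: add 5 from each side. So sub: x + 2 = 5.
Step 3. [x + 2 = 5] the outer +2 inverts by subtracting 2 ⇒ sub: x = 3.

Answer: x ∈ {3}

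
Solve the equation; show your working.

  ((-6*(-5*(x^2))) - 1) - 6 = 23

Step 1. [((-6*(-5*(x^2))) - 1) - 6 = 23] -6 is outermost — add 6 both sides ⇒ sub: (-6*(-5*(x^2))) - 1 = 29.
Step 2. [(-6*(-5*(x^2))) - 1 = 29] -1 is outermost — add 1 both sides ⇒ sub: -6*(-5*(x^2)) = 30.
Step 3. [-6*(-5*(x^2)) = 30] leading coefficient -6: divide by -6, so div: -5*(x^2) = -5.
Step 4. [-5*(x^2) = -5] divide by the outer -5 ⇒ div: x^2 = 1.
Step 5. [x^2 = 1] √ both sides: 1 ≥ 0 gives two branches, so sqrt: x = 1 or -1.

Answer: x ∈ {-1, 1}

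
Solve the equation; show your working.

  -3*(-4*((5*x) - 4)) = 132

Step 1. [-3*(-4*((5*x) - 4)) = 132] leading coefficient -3: divide by -3 ⇒ div: -4*((5*x) - 4) = -44.
Step 2. [-4*((5*x) - 4) = -44] LHS = -4·(…); ÷-4 both sides. So div: (5*x) - 4 = 11.
Step 3. [(5*x) - 4 = 11] the outer -4 inverts by adding 4, so sub: 5*x = 15.
Step 4. [5*x = 15] 5 out front; divide by 5, so div: x = 3.

Answer: x ∈ {3}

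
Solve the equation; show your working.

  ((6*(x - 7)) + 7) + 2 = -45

Step 1. [((6*(x - 7)) + 7) + 2 = -45] the outer +2 inverts by subtracting 2, so sub: (6*(x - 7)) + 7 = -47.
Step 2. [(6*(x - 7)) + 7 = -47] +7 is outermost — subtract 7 both sides. So sub: 6*(x - 7) = -54.
Step 3. [6*(x - 7) = -54] leading coefficient 6: divide by 6. So div: x - 7 = -9.
Step 4. [x - 7 = -9] -7 is outermost — add 7 both sides, so sub: x = -2.

Answer: x ∈ {-2}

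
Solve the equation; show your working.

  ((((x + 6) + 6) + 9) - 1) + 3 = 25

Step 1. [((((x + 6) + 6) + 9) - 1) + 3 = 25] the outer +3 inverts by subtracting 3, so sub: (((x + 6) + 6) + 9) - 1 = 22.
Step 2. [(((x + 6) + 6) + 9) - 1 = 22] add 1: x sits inside (… - 1) ⇒ sub: ((x + 6) + 6) + 9 = 23.
Step 3. [((x + 6) + 6) + 9 = 23] 9 comes off first (subtract 9). So sub: (x + 6) + 6 = 14.
Step 4. [(x + 6) + 6 = 14] peel the +6: subtract 6 from each side. So sub: x + 6 = 8.
Step 5. [x + 6 = 8] subtract 6: x sits inside (… + 6) ⇒ sub: x = 2.

Answer: x ∈ {2}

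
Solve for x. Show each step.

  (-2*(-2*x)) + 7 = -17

Step 1. [(-2*(-2*x)) + 7 = -17] the outer +7 inverts by subtracting 7. So sub: -2*(-2*x) = -24.
Step 2. [-2*(-2*x) = -24] leading coefficient -2: divide by -2 ⇒ div: -2*x = 12.
Step 3. [-2*x = 12] -2·(inner) — divide through by -2, so div: x = -6.

Answer: x ∈ {-6}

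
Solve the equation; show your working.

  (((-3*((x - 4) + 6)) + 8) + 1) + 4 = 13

Step 1. [(((-3*((x - 4) + 6)) + 8) + 1) + 4 = 13] peel the +4: subtract 4 from each side ⇒ sub: ((-3*((x - 4) + 6)) + 8) + 1 = 9.
Step 2. [((-3*((x - 4) + 6)) + 8) + 1 = 9] the outer +1 inverts by subtracting 1, so sub: (-3*((x - 4) + 6)) + 8 = 8.
Step 3. [(-3*((x - 4) + 6)) + 8 = 8] 8 comes off first (subtract 8). So sub: -3*((x - 4) + 6) = 0.
Step 4. [-3*((x - 4) + 6) = 0] LHS = -3·(…); ÷-3 both sides ⇒ div: (x - 4) + 6 = 0.
Step 5. [(x - 4) + 6 = 0] subtract 6: x sits inside (… + 6), so sub: x - 4 = -6.
Step 6. [x - 4 = -6] -4 is outermost — add 4 both sides ⇒ sub: x = -2.

Answer: x ∈ {-2}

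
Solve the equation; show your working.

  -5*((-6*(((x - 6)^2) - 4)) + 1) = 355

Step 1. [-5*((-6*(((x - 6)^2) - 4)) + 1) = 355] -5 out front; divide by -5 ⇒ div: (-6*(((x - 6)^2) - 4)) + 1 = -71.
Step 2. [(-6*(((x - 6)^2) - 4)) + 1 = -71] 1 comes off first (subtract 1), so sub: -6*(((x - 6)^2) - 4) = -72.
Step 3. [-6*(((x - 6)^2) - 4) = -72] -6·(inner) — divide through by -6 ⇒ div: ((x - 6)^2) - 4 = 12.
Step 4. [((x - 6)^2) - 4 = 12] -4 is outermost — add 4 both sides ⇒ sub: (x - 6)^2 = 16.
Step 5. [(x - 6)^2 = 16] LHS squared, RHS 16 ≥ 0: apply √ (±). So sqrt: x - 6 = 4 or -4.
Step 6. [x - 6 = 4 or -4] the outer -6 inverts by adding 6 ⇒ sub: x = 10 or 2.

Answer: x ∈ {2, 10}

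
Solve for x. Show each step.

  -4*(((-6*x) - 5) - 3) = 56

Step 1. [-4*(((-6*x) - 5) - 3) = 56] -4 out front; divide by -4, so div: ((-6*x) - 5) - 3 = -14.
Step 2. [((-6*x) - 5) - 3 = -14] add 3: x sits inside (… - 3). So sub: (-6*x) - 5 = -11.
Step 3. [(-6*x) - 5 = -11] peel the -5: add 5 from each side. So sub: -6*x = -6.
Step 4. [-6*x = -6] leading coefficient -6: divide by -6 ⇒ div: x = 1.

Answer: x ∈ {1}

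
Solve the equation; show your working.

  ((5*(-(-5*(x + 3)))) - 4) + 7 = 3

Step 1. [((5*(-(-5*(x + 3)))) - 4) + 7 = 3] 7 comes off first (subtract 7). So sub: (5*(-(-5*(x + 3)))) - 4 = -4.
Step 2. [(5*(-(-5*(x + 3)))) - 4 = -4] add 4: x sits inside (… - 4) ⇒ sub: 5*(-(-5*(x + 3))) = 0.
Step 3. [5*(-(-5*(x + 3))) = 0] leading coefficient 5: divide by 5, so div: -(-5*(x + 3)) = 0.
Step 4. [-(-5*(x + 3)) = 0] LHS negated; negate both sides ⇒ neg: -5*(x + 3) = 0.
Step 5. [-5*(x + 3) = 0] leading coefficient -5: divide by -5 ⇒ div: x + 3 = 0.
Step 6. [x + 3 = 0] subtract 3: x sits inside (… + 3), so sub: x = -3.

Answer: x ∈ {-3}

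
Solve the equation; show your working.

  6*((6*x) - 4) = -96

Step 1. [6*((6*x) - 4) = -96] 6·(inner) — divide through by 6 ⇒ div: (6*x) - 4 = -16.
Step 2. [(6*x) - 4 = -16] the outer -4 inverts by adding 4. So sub: 6*x = -12.
Step 3. [6*x = -12] 6·(inner) — divide through by 6. So div: x = -2.

Answer: x ∈ {-2}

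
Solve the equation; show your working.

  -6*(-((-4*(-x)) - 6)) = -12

Step 1. [-6*(-((-4*(-x)) - 6)) = -12] -6·(inner) — divide through by -6. So div: -((-4*(-x)) - 6) = 2.
Step 2. [-((-4*(-x)) - 6) = 2] LHS negated; negate both sides ⇒ neg: (-4*(-x)) - 6 = -2.
Step 3. [(-4*(-x)) - 6 = -2] add 6: x sits inside (… - 6). So sub: -4*(-x) = 4.
Step 4. [-4*(-x) = 4] LHS = -4·(…); ÷-4 both sides. So div: -x = -1.
Step 5. [-x = -1] flip signs both sides. So neg: x = 1.

Answer: x ∈ {1}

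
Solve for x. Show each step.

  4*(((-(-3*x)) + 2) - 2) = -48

Step 1. [4*(((-(-3*x)) + 2) - 2) = -48] divide by the outer 4. So div: ((-(-3*x)) + 2) - 2 = -12.
Step 2. [((-(-3*x)) + 2) - 2 = -12] -2 is outermost — add 2 both sides, so sub: (-(-3*x)) + 2 = -10.
Step 3. [(-(-3*x)) + 2 = -10] 2 comes off first (subtract 2), so sub: -(-3*x) = -12.
Step 4. [-(-3*x) = -12] LHS negated; negate both sides ⇒ neg: -3*x = 12.
Step 5. [-3*x = 12] divide by the outer -3. So div: x = -4.

Answer: x ∈ {-4}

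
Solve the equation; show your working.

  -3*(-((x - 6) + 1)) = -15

Step 1. [-3*(-((x - 6) + 1)) = -15] LHS = -3·(…); ÷-3 both sides. So div: -((x - 6) + 1) = 5.
Step 2. [-((x - 6) + 1) = 5] leading − — multiply by −1 ⇒ neg: (x - 6) + 1 = -5.
Step 3. [(x - 6) + 1 = -5] subtract 1: x sits inside (… + 1). So sub: x - 6 = -6.
Step 4. [x - 6 = -6] peel the -6: add 6 from each side, so sub: x = 0.

Answer: x ∈ {0}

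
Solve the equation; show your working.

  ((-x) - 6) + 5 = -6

Step 1. [((-x) - 6) + 5 = -6] peel the +5: subtract 5 from each side ⇒ sub: (-x) - 6 = -11.
Step 2. [(-x) - 6 = -11] -6 is outermost — add 6 both sides. So sub: -x = -5.
Step 3. [-x = -5] LHS negated; negate both sides ⇒ neg: x = 5.

Answer: x ∈ {5}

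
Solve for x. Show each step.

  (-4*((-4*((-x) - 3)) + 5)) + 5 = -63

Step 1. [(-4*((-4*((-x) - 3)) + 5)) + 5 = -63] subtract 5: x sits inside (… + 5), so sub: -4*((-4*((-x) - 3)) + 5) = -68.
Step 2. [-4*((-4*((-x) - 3)) + 5) = -68] leading coefficient -4: divide by -4, so div: (-4*((-x) - 3)) + 5 = 17.
Step 3. [(-4*((-x) - 3)) + 5 = 17] peel the +5: subtract 5 from each side. So sub: -4*((-x) - 3) = 12.
Step 4. [-4*((-x) - 3) = 12] leading coefficient -4: divide by -4, so div: (-x) - 3 = -3.
Step 5. [(-x) - 3 = -3] 3 comes off first (add 3) ⇒ sub: -x = 0.
Step 6. [-x = 0] leading − — multiply by −1, so neg: x = 0.

Answer: x ∈ {0}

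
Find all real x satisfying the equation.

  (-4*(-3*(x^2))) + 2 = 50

Step 1. [(-4*(-3*(x^2))) + 2 = 50] peel the +2: subtract 2 from each side. So sub: -4*(-3*(x^2)) = 48.
Step 2. [-4*(-3*(x^2)) = 48] leading coefficient -4: divide by -4, so div: -3*(x^2) = -12.
Step 3. [-3*(x^2) = -12] leading coefficient -3: divide by -3 ⇒ div: x^2 = 4.
Step 4. [x^2 = 4] √ both sides: 4 ≥ 0 gives two branches ⇒ sqrt: x = 2 or -2.

Answer: x ∈ {-2, 2}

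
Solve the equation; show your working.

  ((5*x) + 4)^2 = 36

Step 1. [((5*x) + 4)^2 = 36] LHS squared, RHS 36 ≥ 0: apply √ (±). So sqrt: (5*x) + 4 = 6 or -6.
Step 2. [(5*x) + 4 = 6 or -6] +4 is outermost — subtract 4 both sides ⇒ sub: 5*x = 2 or -10.
Step 3. [5*x = 2 or -10] LHS = 5·(…); ÷5 both sides ⇒ div: x = 2/5 or -2.

Answer: x ∈ {-2, 2/5}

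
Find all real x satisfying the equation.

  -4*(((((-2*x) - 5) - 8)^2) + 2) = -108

Step 1. [-4*(((((-2*x) - 5) - 8)^2) + 2) = -108] -4 out front; divide by -4. So div: ((((-2*x) - 5) - 8)^2) + 2 = 27.
Step 2. [((((-2*x) - 5) - 8)^2) + 2 = 27] the outer +2 inverts by subtracting 2. So sub: (((-2*x) - 5) - 8)^2 = 25.
Step 3. [(((-2*x) - 5) - 8)^2 = 25] LHS squared, RHS 25 ≥ 0: apply √ (±), so sqrt: ((-2*x) - 5) - 8 = 5 or -5.
Step 4. [((-2*x) - 5) - 8 = 5 or -5] peel the -8: add 8 from each side. So sub: (-2*x) - 5 = 13 or 3.
Step 5. [(-2*x) - 5 = 13 or 3] the outer -5 inverts by adding 5, so sub: -2*x = 18 or 8.
Step 6. [-2*x = 18 or 8] -2·(inner) — divide through by -2. So div: x = -9 or -4.

Answer: x ∈ {-9, -4}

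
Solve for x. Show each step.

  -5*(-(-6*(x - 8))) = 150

Step 1. [-5*(-(-6*(x - 8))) = 150] -5 out front; divide by -5 ⇒ div: -(-6*(x - 8)) = -30.
Step 2. [-(-6*(x - 8)) = -30] flip signs both sides. So neg: -6*(x - 8) = 30.
Step 3. [-6*(x - 8) = 30] divide by the outer -6. So div: x - 8 = -5.
Step 4. [x - 8 = -5] 8 comes off first (add 8), so sub: x = 3.

Answer: x ∈ {3}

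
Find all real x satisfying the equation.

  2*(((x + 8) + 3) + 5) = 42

Step 1. [2*(((x + 8) + 3) + 5) = 42] leading coefficient 2: divide by 2. So div: ((x + 8) + 3) + 5 = 21.
Step 2. [((x + 8) + 3) + 5 = 21] 5 comes off first (subtract 5) ⇒ sub: (x + 8) + 3 = 16.
Step 3. [(x + 8) + 3 = 16] the outer +3 inverts by subtracting 3, so sub: x + 8 = 13.
Step 4. [x + 8 = 13] +8 is outermost — subtract 8 both sides. So sub: x = 5.

Answer: x ∈ {5}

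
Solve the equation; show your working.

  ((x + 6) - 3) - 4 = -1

Step 1. [((x + 6) - 3) - 4 = -1] -4 is outermost — add 4 both sides, so sub: (x + 6) - 3 = 3.
Step 2. [(x + 6) - 3 = 3] 3 comes off first (add 3). So sub: x + 6 = 6.
Step 3. [x + 6 = 6] subtract 6: x sits inside (… + 6) ⇒ sub: x = 0.

Answer: x ∈ {0}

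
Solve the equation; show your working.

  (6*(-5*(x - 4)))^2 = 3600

Step 1. [(6*(-5*(x - 4)))^2 = 3600] 3600 ≥ 0, LHS is (·)² — take ±√ ⇒ sqrt: 6*(-5*(x - 4)) = 60 or -60.
Step 2. [6*(-5*(x - 4)) = 60 or -60] LHS = 6·(…); ÷6 both sides. So div: -5*(x - 4) = 10 or -10.
Step 3. [-5*(x - 4) = 10 or -10] leading coefficient -5: divide by -5 ⇒ div: x - 4 = -2 or 2.
Step 4. [x - 4 = -2 or 2] the outer -4 inverts by adding 4. So sub: x = 2 or 6.

Answer: x ∈ {2, 6}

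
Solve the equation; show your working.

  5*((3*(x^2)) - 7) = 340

Step 1. [5*((3*(x^2)) - 7) = 340] 5·(inner) — divide through by 5 ⇒ div: (3*(x^2)) - 7 = 68.
Step 2. [(3*(x^2)) - 7 = 68] peel the -7: add 7 from each side ⇒ sub: 3*(x^2) = 75.
Step 3. [3*(x^2) = 75] divide by the outer 3 ⇒ div: x^2 = 25.
Step 4. [x^2 = 25] √ both sides: 25 ≥ 0 gives two branches ⇒ sqrt: x = 5 or -5.

Answer: x ∈ {-5, 5}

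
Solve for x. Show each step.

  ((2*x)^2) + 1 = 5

Step 1. [((2*x)^2) + 1 = 5] 1 comes off first (subtract 1) ⇒ sub: (2*x)^2 = 4.
Step 2. [(2*x)^2 = 4] 4 ≥ 0, LHS is (·)² — take ±√. So sqrt: 2*x = 2 or -2.
Step 3. [2*x = 2 or -2] 2 out front; divide by 2 ⇒ div: x = 1 or -1.

Answer: x ∈ {-1, 1}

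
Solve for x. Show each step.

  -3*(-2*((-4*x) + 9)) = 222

Step 1. [-3*(-2*((-4*x) + 9)) = 222] LHS = -3·(…); ÷-3 both sides. So div: -2*((-4*x) + 9) = -74.
Step 2. [-2*((-4*x) + 9) = -74] divide by the outer -2 ⇒ div: (-4*x) + 9 = 37.
Step 3. [(-4*x) + 9 = 37] subtract 9: x sits inside (… + 9). So sub: -4*x = 28.
Step 4. [-4*x = 28] divide by the outer -4. So div: x = -7.

Answer: x ∈ {-7}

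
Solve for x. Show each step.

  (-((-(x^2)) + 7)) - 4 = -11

Step 1. [(-((-(x^2)) + 7)) - 4 = -11] peel the -4: add 4 from each side, so sub: -((-(x^2)) + 7) = -7.
Step 2. [-((-(x^2)) + 7) = -7] LHS negated; negate both sides ⇒ neg: (-(x^2)) + 7 = 7.
Step 3. [(-(x^2)) + 7 = 7] the outer +7 inverts by subtracting 7. So sub: -(x^2) = 0.
Step 4. [-(x^2) = 0] flip signs both sides. So neg: x^2 = 0.
Step 5. [x^2 = 0] LHS squared, RHS 0 ≥ 0: apply √ (±), so sqrt: x = 0.

Answer: x ∈ {0}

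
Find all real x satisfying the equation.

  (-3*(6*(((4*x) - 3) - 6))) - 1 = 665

Step 1. [(-3*(6*(((4*x) - 3) - 6))) - 1 = 665] the outer -1 inverts by adding 1 ⇒ sub: -3*(6*(((4*x) - 3) - 6)) = 666.
Step 2. [-3*(6*(((4*x) - 3) - 6)) = 666] -3·(inner) — divide through by -3 ⇒ div: 6*(((4*x) - 3) - 6) = -222.
Step 3. [6*(((4*x) - 3) - 6) = -222] LHS = 6·(…); ÷6 both sides ⇒ div: ((4*x) - 3) - 6 = -37.
Step 4. [((4*x) - 3) - 6 = -37] peel the -6: add 6 from each side ⇒ sub: (4*x) - 3 = -31.
Step 5. [(4*x) - 3 = -31] add 3: x sits inside (… - 3) ⇒ sub: 4*x = -28.
Step 6. [4*x = -28] LHS = 4·(…); ÷4 both sides, so div: x = -7.

Answer: x ∈ {-7}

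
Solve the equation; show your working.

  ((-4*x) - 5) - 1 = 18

Step 1. [((-4*x) - 5) - 1 = 18] peel the -1: add 1 from each side ⇒ sub: (-4*x) - 5 = 19.
Step 2. [(-4*x) - 5 = 19] add 5: x sits inside (… - 5) ⇒ sub: -4*x = 24.
Step 3. [-4*x = 24] -4 out front; divide by -4. So div: x = -6.

Answer: x ∈ {-6}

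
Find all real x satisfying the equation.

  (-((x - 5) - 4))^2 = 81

Step 1. [(-((x - 5) - 4))^2 = 81] √ both sides: 81 ≥ 0 gives two branches, so sqrt: -((x - 5) - 4) = 9 or -9.
Step 2. [-((x - 5) - 4) = 9 or -9] leading − — multiply by −1. So neg: (x - 5) - 4 = -9 or 9.
Step 3. [(x - 5) - 4 = -9 or 9] peel the -4: add 4 from each side. So sub: x - 5 = -5 or 13.
Step 4. [x - 5 = -5 or 13] add 5: x sits inside (… - 5), so sub: x = 0 or 18.

Answer: x ∈ {0, 18}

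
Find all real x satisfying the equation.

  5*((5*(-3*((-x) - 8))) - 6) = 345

Step 1. [5*((5*(-3*((-x) - 8))) - 6) = 345] leading coefficient 5: divide by 5 ⇒ div: (5*(-3*((-x) - 8))) - 6 = 69.
Step 2. [(5*(-3*((-x) - 8))) - 6 = 69] add 6: x sits inside (… - 6). So sub: 5*(-3*((-x) - 8)) = 75.
Step 3. [5*(-3*((-x) - 8)) = 75] leading coefficient 5: divide by 5. So div: -3*((-x) - 8) = 15.
Step 4. [-3*((-x) - 8) = 15] -3 out front; divide by -3, so div: (-x) - 8 = -5.
Step 5. [(-x) - 8 = -5] -8 is outermost — add 8 both sides. So sub: -x = 3.
Step 6. [-x = 3] flip signs both sides. So neg: x = -3.

Answer: x ∈ {-3}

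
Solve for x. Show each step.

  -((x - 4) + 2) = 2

Step 1. [-((x - 4) + 2) = 2] LHS negated; negate both sides, so neg: (x - 4) + 2 = -2.
Step 2. [(x - 4) + 2 = -2] the outer +2 inverts by subtracting 2. So sub: x - 4 = -4.
Step 3. [x - 4 = -4] -4 is outermost — add 4 both sides ⇒ sub: x = 0.

Answer: x ∈ {0}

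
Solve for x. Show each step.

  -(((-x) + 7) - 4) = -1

Step 1. [-(((-x) + 7) - 4) = -1] leading − — multiply by −1 ⇒ neg: ((-x) + 7) - 4 = 1.
Step 2. [((-x) + 7) - 4 = 1] the outer -4 inverts by adding 4. So sub: (-x) + 7 = 5.
Step 3. [(-x) + 7 = 5] +7 is outermost — subtract 7 both sides ⇒ sub: -x = -2.
Step 4. [-x = -2] flip signs both sides ⇒ neg: x = 2.

Answer: x ∈ {2}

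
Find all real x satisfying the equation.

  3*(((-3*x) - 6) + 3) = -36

Step 1. [3*(((-3*x) - 6) + 3) = -36] divide by the outer 3. So div: ((-3*x) - 6) + 3 = -12.
Step 2. [((-3*x) - 6) + 3 = -12] subtract 3: x sits inside (… + 3) ⇒ sub: (-3*x) - 6 = -15.
Step 3. [(-3*x) - 6 = -15] common factor -3 (LHS and -15) — divide through. So factor: x + 2 = 5.
Step 4. [x + 2 = 5] the outer +2 inverts by subtracting 2 ⇒ sub: x = 3.

Answer: x ∈ {3}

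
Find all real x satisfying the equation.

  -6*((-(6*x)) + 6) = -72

Step 1. [-6*((-(6*x)) + 6) = -72] -6 out front; divide by -6, so div: (-(6*x)) + 6 = 12.
Step 2. [(-(6*x)) + 6 = 12] the outer +6 inverts by subtracting 6. So sub: -(6*x) = 6.
Step 3. [-(6*x) = 6] leading − — multiply by −1. So neg: 6*x = -6.
Step 4. [6*x = -6] 6 out front; divide by 6 ⇒ div: x = -1.

Answer: x ∈ {-1}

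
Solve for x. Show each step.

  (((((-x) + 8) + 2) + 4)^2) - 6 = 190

Step 1. [(((((-x) + 8) + 2) + 4)^2) - 6 = 190] -6 is outermost — add 6 both sides ⇒ sub: ((((-x) + 8) + 2) + 4)^2 = 196.
Step 2. [((((-x) + 8) + 2) + 4)^2 = 196] √ both sides: 196 ≥ 0 gives two branches ⇒ sqrt: (((-x) + 8) + 2) + 4 = 14 or -14.
Step 3. [(((-x) + 8) + 2) + 4 = 14 or -14] peel the +4: subtract 4 from each side ⇒ sub: ((-x) + 8) + 2 = 10 or -18.
Step 4. [((-x) + 8) + 2 = 10 or -18] +2 is outermost — subtract 2 both sides, so sub: (-x) + 8 = 8 or -20.
Step 5. [(-x) + 8 = 8 or -20] subtract 8: x sits inside (… + 8), so sub: -x = 0 or -28.
Step 6. [-x = 0 or -28] leading − — multiply by −1, so neg: x = 0 or 28.

Answer: x ∈ {0, 28}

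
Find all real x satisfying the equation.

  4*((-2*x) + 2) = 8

Step 1. [4*((-2*x) + 2) = 8] LHS = 4·(…); ÷4 both sides, so div: (-2*x) + 2 = 2.
Step 2. [(-2*x) + 2 = 2] 2 comes off first (subtract 2). So sub: -2*x = 0.
Step 3. [-2*x = 0] -2 out front; divide by -2 ⇒ div: x = 0.

Answer: x ∈ {0}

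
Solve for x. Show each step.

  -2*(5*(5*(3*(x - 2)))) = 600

Step 1. [-2*(5*(5*(3*(x - 2)))) = 600] LHS = -2·(…); ÷-2 both sides ⇒ div: 5*(5*(3*(x - 2))) = -300.
Step 2. [5*(5*(3*(x - 2))) = -300] 5·(inner) — divide through by 5. So div: 5*(3*(x - 2)) = -60.
Step 3. [5*(3*(x - 2)) = -60] LHS = 5·(…); ÷5 both sides. So div: 3*(x - 2) = -12.
Step 4. [3*(x - 2) = -12] 3 out front; divide by 3 ⇒ div: x - 2 = -4.
Step 5. [x - 2 = -4] -2 is outermost — add 2 both sides ⇒ sub: x = -2.

Answer: x ∈ {-2}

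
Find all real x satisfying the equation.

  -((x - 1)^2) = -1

Step 1. [-((x - 1)^2) = -1] flip signs both sides ⇒ neg: (x - 1)^2 = 1.
Step 2. [(x - 1)^2 = 1] 1 ≥ 0, LHS is (·)² — take ±√. So sqrt: x - 1 = 1 or -1.
Step 3. [x - 1 = 1 or -1] 1 comes off first (add 1) ⇒ sub: x = 2 or 0.

Answer: x ∈ {0, 2}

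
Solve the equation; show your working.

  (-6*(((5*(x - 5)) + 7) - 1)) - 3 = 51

Step 1. [(-6*(((5*(x - 5)) + 7) - 1)) - 3 = 51] add 3: x sits inside (… - 3), so sub: -6*(((5*(x - 5)) + 7) - 1) = 54.
Step 2. [-6*(((5*(x - 5)) + 7) - 1) = 54] -6·(inner) — divide through by -6, so div: ((5*(x - 5)) + 7) - 1 = -9.
Step 3. [((5*(x - 5)) + 7) - 1 = -9] -1 is outermost — add 1 both sides. So sub: (5*(x - 5)) + 7 = -8.
Step 4. [(5*(x - 5)) + 7 = -8] +7 is outermost — subtract 7 both sides, so sub: 5*(x - 5) = -15.
Step 5. [5*(x - 5) = -15] leading coefficient 5: divide by 5 ⇒ div: x - 5 = -3.
Step 6. [x - 5 = -3] 5 comes off first (add 5), so sub: x = 2.

Answer: x ∈ {2}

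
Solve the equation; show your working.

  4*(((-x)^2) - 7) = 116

Step 1. [4*(((-x)^2) - 7) = 116] 4 out front; divide by 4. So div: ((-x)^2) - 7 = 29.
Step 2. [((-x)^2) - 7 = 29] add 7: x sits inside (… - 7) ⇒ sub: (-x)^2 = 36.
Step 3. [(-x)^2 = 36] LHS squared, RHS 36 ≥ 0: apply √ (±). So sqrt: -x = 6 or -6.
Step 4. [-x = 6 or -6] LHS negated; negate both sides. So neg: x = -6 or 6.

Answer: x ∈ {-6, 6}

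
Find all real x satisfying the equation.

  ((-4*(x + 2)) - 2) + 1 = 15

Step 1. [((-4*(x + 2)) - 2) + 1 = 15] peel the +1: subtract 1 from each side, so sub: (-4*(x + 2)) - 2 = 14.
Step 2. [(-4*(x + 2)) - 2 = 14] -2 is outermost — add 2 both sides. So sub: -4*(x + 2) = 16.
Step 3. [-4*(x + 2) = 16] -4·(inner) — divide through by -4. So div: x + 2 = -4.
Step 4. [x + 2 = -4] the outer +2 inverts by subtracting 2 ⇒ sub: x = -6.

Answer: x ∈ {-6}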